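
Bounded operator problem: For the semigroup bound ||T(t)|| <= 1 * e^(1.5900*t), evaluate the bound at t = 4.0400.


||T(4.0400)|| <= 1 * exp(1.5900 * 4.0400)
= 1 * exp(6.4236)
= 1 * 616.2175
= 616.2175

616.2175


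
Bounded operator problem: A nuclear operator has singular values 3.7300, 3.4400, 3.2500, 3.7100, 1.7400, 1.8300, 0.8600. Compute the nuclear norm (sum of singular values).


The nuclear norm is the sum of all singular values.
||T||_1 = 3.7300 + 3.4400 + 3.2500 + 3.7100 + 1.7400 + 1.8300 + 0.8600
= 18.5600

18.5600


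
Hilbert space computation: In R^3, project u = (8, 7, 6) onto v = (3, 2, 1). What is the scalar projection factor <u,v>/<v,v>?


Computing <u,v> = 8*3 + 7*2 + 6*1 = 44
Computing <v,v> = 3^2 + 2^2 + 1^2 = 14
Projection coefficient = 44/14 = 3.1429

3.1429


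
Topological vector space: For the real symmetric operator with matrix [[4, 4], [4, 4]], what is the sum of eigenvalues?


For a self-adjoint (symmetric) matrix, the eigenvalues are real.
The sum of eigenvalues equals the trace of the matrix.
trace = 4 + 4 = 8

8


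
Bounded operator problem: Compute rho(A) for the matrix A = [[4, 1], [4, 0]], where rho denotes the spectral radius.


For a 2x2 matrix, eigenvalues satisfy lambda^2 - (trace)*lambda + det = 0
trace = 4 + 0 = 4
det = 4*0 - 1*4 = -4
discriminant = 4^2 - 4*(-4) = 32
spectral radius = max |eigenvalue| = 4.8284

4.8284


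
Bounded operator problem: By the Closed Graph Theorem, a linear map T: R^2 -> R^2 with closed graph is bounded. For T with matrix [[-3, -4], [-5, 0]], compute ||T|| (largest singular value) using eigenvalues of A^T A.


A^T A = [[34, 12], [12, 16]]
trace(A^T A) = 50, det(A^T A) = 400
discriminant = 50^2 - 4*400 = 900
Largest eigenvalue of A^T A = (trace + sqrt(disc))/2 = 40.0000
||T|| = sqrt(40.0000) = 6.3246

6.3246


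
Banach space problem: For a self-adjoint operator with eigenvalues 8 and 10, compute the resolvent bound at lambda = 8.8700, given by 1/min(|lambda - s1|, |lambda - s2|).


dist(8.8700, {8, 10}) = min(|8.8700 - 8|, |8.8700 - 10|)
= min(0.8700, 1.1300) = 0.8700
Resolvent bound = 1/0.8700 = 1.1494

1.1494


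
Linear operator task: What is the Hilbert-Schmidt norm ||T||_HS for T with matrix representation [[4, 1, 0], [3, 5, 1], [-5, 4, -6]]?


The Hilbert-Schmidt norm is sqrt(sum of squares of all entries).
Sum of squares = 4^2 + 1^2 + 0^2 + 3^2 + 5^2 + 1^2 + (-5)^2 + 4^2 + (-6)^2
= 16 + 1 + 0 + 9 + 25 + 1 + 25 + 16 + 36 = 129
||T||_HS = sqrt(129) = 11.3578

11.3578


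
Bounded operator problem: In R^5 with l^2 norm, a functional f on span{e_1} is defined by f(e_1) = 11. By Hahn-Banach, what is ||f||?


The norm of f is given by ||f|| = sup_{||x||=1} |f(x)|.
On span{e_1}, ||e_1|| = 1, so ||f|| = |f(e_1)| / ||e_1||
= |11| / 1 = 11.0000

11.0000


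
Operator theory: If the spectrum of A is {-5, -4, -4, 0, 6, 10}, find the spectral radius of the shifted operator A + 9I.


Spectrum of A + 9I = {4, 5, 5, 9, 15, 19}
Spectral radius = max |lambda| over the shifted spectrum
= max(4, 5, 5, 9, 15, 19) = 19

19


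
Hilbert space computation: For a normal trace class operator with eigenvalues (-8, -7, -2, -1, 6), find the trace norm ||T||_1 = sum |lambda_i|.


For a normal operator, singular values equal |eigenvalues|.
Trace norm = sum |lambda_i| = 8 + 7 + 2 + 1 + 6
= 24

24


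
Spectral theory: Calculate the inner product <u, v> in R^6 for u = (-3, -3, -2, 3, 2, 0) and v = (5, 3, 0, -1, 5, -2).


Computing the standard inner product <u, v> = sum u_i * v_i
= -3*5 + -3*3 + -2*0 + 3*-1 + 2*5 + 0*-2
= -15 + -9 + 0 + -3 + 10 + 0
= -17

-17


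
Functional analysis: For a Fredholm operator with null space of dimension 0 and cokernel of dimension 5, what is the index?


The Fredholm index is defined as ind(T) = dim(ker T) - dim(coker T)
= 0 - 5
= -5

-5


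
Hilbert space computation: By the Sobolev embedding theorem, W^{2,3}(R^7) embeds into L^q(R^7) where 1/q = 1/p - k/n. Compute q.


Using the Sobolev embedding formula: 1/q = 1/p - k/n
1/q = 1/3 - 2/7 = 1/21
q = 1/(1/21) = 21

21.0000


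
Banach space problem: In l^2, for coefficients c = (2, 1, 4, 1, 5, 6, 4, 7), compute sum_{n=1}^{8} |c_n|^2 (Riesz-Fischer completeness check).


sum |c_n|^2 = 2^2 + 1^2 + 4^2 + 1^2 + 5^2 + 6^2 + 4^2 + 7^2
= 4 + 1 + 16 + 1 + 25 + 36 + 16 + 49
= 148

148


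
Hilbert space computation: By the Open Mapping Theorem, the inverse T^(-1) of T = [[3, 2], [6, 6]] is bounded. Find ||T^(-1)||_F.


det(T) = 3*6 - 2*6 = 6
T^(-1) = (1/6) * [[6, -2], [-6, 3]] = [[1.0000, -0.3333], [-1.0000, 0.5000]]
||T^(-1)||_F^2 = 1.0000^2 + (-0.3333)^2 + (-1.0000)^2 + 0.5000^2 = 2.3611
||T^(-1)||_F = sqrt(2.3611) = 1.5366

1.5366


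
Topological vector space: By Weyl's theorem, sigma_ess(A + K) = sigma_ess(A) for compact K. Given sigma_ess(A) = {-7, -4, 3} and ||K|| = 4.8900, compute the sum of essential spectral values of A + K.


By Weyl's theorem, the essential spectrum is invariant under compact perturbations.
sigma_ess(A + K) = sigma_ess(A) = {-7, -4, 3}
Sum = -7 + -4 + 3 = -8

-8


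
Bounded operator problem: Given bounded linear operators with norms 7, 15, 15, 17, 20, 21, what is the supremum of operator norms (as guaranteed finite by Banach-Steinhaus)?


By the Uniform Boundedness Principle, the supremum of norms is finite.
sup_k ||T_k|| = max(7, 15, 15, 17, 20, 21) = 21

21


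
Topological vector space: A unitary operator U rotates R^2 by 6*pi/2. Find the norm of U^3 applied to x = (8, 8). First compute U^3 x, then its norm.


U is a rotation by theta = 6*pi/2
U^3 = rotation by 3*theta = 18*pi/2 = 2*pi/2 (mod 2*pi)
cos(2*pi/2) = -1.0000, sin(2*pi/2) = 0.0000
U^3 x = (-1.0000 * 8 - 0.0000 * 8, 0.0000 * 8 + -1.0000 * 8)
= (-8.0000, -8.0000)
||U^3 x|| = sqrt((-8.0000)^2 + (-8.0000)^2) = sqrt(128.0000) = 11.3137

11.3137


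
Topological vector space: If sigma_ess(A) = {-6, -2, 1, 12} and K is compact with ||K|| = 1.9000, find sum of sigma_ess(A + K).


By Weyl's theorem, the essential spectrum is invariant under compact perturbations.
sigma_ess(A + K) = sigma_ess(A) = {-6, -2, 1, 12}
Sum = -6 + -2 + 1 + 12 = 5

5


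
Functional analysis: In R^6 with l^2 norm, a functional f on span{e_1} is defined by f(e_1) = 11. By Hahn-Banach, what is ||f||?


The norm of f is given by ||f|| = sup_{||x||=1} |f(x)|.
On span{e_1}, ||e_1|| = 1, so ||f|| = |f(e_1)| / ||e_1||
= |11| / 1 = 11.0000

11.0000


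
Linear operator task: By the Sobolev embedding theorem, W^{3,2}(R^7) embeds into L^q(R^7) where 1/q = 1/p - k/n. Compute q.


Using the Sobolev embedding formula: 1/q = 1/p - k/n
1/q = 1/2 - 3/7 = 1/14
q = 1/(1/14) = 14

14.0000


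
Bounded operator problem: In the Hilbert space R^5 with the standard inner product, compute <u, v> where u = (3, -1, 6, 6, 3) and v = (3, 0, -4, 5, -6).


Computing the standard inner product <u, v> = sum u_i * v_i
= 3*3 + -1*0 + 6*-4 + 6*5 + 3*-6
= 9 + 0 + -24 + 30 + -18
= -3

-3


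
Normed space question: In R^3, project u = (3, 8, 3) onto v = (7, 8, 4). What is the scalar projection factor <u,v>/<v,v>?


Computing <u,v> = 3*7 + 8*8 + 3*4 = 97
Computing <v,v> = 7^2 + 8^2 + 4^2 = 129
Projection coefficient = 97/129 = 0.7519

0.7519


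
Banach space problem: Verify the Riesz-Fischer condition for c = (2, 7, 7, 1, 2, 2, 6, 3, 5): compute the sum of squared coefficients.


sum |c_n|^2 = 2^2 + 7^2 + 7^2 + 1^2 + 2^2 + 2^2 + 6^2 + 3^2 + 5^2
= 4 + 49 + 49 + 1 + 4 + 4 + 36 + 9 + 25
= 181

181


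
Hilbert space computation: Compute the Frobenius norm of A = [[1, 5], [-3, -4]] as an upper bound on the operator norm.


||A||_F^2 = sum a_ij^2
= 1^2 + 5^2 + (-3)^2 + (-4)^2
= 1 + 25 + 9 + 16 = 51
||A||_F = sqrt(51) = 7.1414

7.1414


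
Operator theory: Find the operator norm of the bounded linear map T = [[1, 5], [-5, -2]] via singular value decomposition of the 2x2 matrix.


A^T A = [[26, 15], [15, 29]]
trace(A^T A) = 55, det(A^T A) = 529
discriminant = 55^2 - 4*529 = 909
Largest eigenvalue of A^T A = (trace + sqrt(disc))/2 = 42.5748
||T|| = sqrt(42.5748) = 6.5249

6.5249


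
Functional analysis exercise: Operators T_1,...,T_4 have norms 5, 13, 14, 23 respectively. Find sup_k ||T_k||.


By the Uniform Boundedness Principle, the supremum of norms is finite.
sup_k ||T_k|| = max(5, 13, 14, 23) = 23

23


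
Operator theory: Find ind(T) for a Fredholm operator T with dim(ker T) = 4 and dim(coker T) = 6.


The Fredholm index is defined as ind(T) = dim(ker T) - dim(coker T)
= 4 - 6
= -2

-2


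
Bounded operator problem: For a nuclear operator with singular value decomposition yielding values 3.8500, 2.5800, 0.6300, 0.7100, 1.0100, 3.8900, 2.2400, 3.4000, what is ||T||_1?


The nuclear norm is the sum of all singular values.
||T||_1 = 3.8500 + 2.5800 + 0.6300 + 0.7100 + 1.0100 + 3.8900 + 2.2400 + 3.4000
= 18.3100

18.3100


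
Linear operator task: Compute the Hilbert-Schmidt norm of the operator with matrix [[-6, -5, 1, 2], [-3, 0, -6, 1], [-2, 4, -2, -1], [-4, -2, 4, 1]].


The Hilbert-Schmidt norm is sqrt(sum of squares of all entries).
Sum of squares = (-6)^2 + (-5)^2 + 1^2 + 2^2 + (-3)^2 + 0^2 + (-6)^2 + 1^2 + (-2)^2 + 4^2 + (-2)^2 + (-1)^2 + (-4)^2 + (-2)^2 + 4^2 + 1^2
= 36 + 25 + 1 + 4 + 9 + 0 + 36 + 1 + 4 + 16 + 4 + 1 + 16 + 4 + 16 + 1 = 174
||T||_HS = sqrt(174) = 13.1909

13.1909


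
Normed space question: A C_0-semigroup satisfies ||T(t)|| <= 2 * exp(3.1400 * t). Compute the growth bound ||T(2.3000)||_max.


||T(2.3000)|| <= 2 * exp(3.1400 * 2.3000)
= 2 * exp(7.2220)
= 2 * 1369.2248
= 2738.4495

2738.4495


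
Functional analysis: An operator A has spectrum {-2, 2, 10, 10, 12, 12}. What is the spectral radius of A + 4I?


Spectrum of A + 4I = {2, 6, 14, 14, 16, 16}
Spectral radius = max |lambda| over the shifted spectrum
= max(2, 6, 14, 14, 16, 16) = 16

16


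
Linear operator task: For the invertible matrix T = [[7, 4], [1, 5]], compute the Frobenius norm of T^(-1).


det(T) = 7*5 - 4*1 = 31
T^(-1) = (1/31) * [[5, -4], [-1, 7]] = [[0.1613, -0.1290], [-0.0323, 0.2258]]
||T^(-1)||_F^2 = 0.1613^2 + (-0.1290)^2 + (-0.0323)^2 + 0.2258^2 = 0.0947
||T^(-1)||_F = sqrt(0.0947) = 0.3077

0.3077


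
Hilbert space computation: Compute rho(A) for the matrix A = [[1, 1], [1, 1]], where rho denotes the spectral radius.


For a 2x2 matrix, eigenvalues satisfy lambda^2 - (trace)*lambda + det = 0
trace = 1 + 1 = 2
det = 1*1 - 1*1 = 0
discriminant = 2^2 - 4*(0) = 4
spectral radius = max |eigenvalue| = 2.0000

2.0000


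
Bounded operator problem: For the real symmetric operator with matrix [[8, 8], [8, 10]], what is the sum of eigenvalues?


For a self-adjoint (symmetric) matrix, the eigenvalues are real.
The sum of eigenvalues equals the trace of the matrix.
trace = 8 + 10 = 18

18


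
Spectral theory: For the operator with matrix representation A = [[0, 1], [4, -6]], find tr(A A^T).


trace(A * A^T) = sum of squares of all entries
= 0^2 + 1^2 + 4^2 + (-6)^2
= 0 + 1 + 16 + 36
= 53

53


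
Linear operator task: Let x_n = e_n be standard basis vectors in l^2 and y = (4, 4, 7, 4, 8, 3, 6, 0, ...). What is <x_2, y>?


x_2 = e_2 is the standard basis vector with 1 in position 2.
<x_2, y> = y_2 = 4
As n -> infinity, <x_n, y> -> 0, confirming weak convergence of (x_n) to 0.

4


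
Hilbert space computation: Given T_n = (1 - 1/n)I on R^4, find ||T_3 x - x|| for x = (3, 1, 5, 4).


T_3 x - x = (1 - 1/3)x - x = -x/3
||x|| = sqrt(51) = 7.1414
||T_3 x - x|| = ||x||/3 = 7.1414/3 = 2.3805

2.3805


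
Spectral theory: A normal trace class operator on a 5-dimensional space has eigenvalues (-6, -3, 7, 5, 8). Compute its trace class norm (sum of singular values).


For a normal operator, singular values equal |eigenvalues|.
Trace norm = sum |lambda_i| = 6 + 3 + 7 + 5 + 8
= 29

29


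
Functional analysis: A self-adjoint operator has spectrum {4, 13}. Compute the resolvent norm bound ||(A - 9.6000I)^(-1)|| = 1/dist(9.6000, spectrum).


dist(9.6000, {4, 13}) = min(|9.6000 - 4|, |9.6000 - 13|)
= min(5.6000, 3.4000) = 3.4000
Resolvent bound = 1/3.4000 = 0.2941

0.2941


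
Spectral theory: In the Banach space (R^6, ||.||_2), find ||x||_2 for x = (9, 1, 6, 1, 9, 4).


The l^2 norm = (sum |x_i|^2)^(1/2)
Sum of 2th powers = 81 + 1 + 36 + 1 + 81 + 16 = 216
||x||_2 = (216)^(1/2) = 14.6969

14.6969


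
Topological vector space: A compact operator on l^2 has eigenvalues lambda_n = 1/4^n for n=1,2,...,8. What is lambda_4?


The eigenvalue formula gives lambda_4 = 1/4^4
= 1/256
= 0.0039

0.0039


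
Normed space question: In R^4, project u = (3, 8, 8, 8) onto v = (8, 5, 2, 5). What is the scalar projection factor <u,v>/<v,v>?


Computing <u,v> = 3*8 + 8*5 + 8*2 + 8*5 = 120
Computing <v,v> = 8^2 + 5^2 + 2^2 + 5^2 = 118
Projection coefficient = 120/118 = 1.0169

1.0169


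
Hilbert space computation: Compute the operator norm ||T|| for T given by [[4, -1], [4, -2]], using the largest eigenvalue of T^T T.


A^T A = [[32, -12], [-12, 5]]
trace(A^T A) = 37, det(A^T A) = 16
discriminant = 37^2 - 4*16 = 1305
Largest eigenvalue of A^T A = (trace + sqrt(disc))/2 = 36.5624
||T|| = sqrt(36.5624) = 6.0467

6.0467


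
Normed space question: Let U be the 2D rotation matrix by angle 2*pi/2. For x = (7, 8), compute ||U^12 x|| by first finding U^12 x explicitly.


U is a rotation by theta = 2*pi/2
U^12 = rotation by 12*theta = 24*pi/2 = 0*pi/2 (mod 2*pi)
cos(0*pi/2) = 1.0000, sin(0*pi/2) = 0.0000
U^12 x = (1.0000 * 7 - 0.0000 * 8, 0.0000 * 7 + 1.0000 * 8)
= (7.0000, 8.0000)
||U^12 x|| = sqrt(7.0000^2 + 8.0000^2) = sqrt(113.0000) = 10.6301

10.6301


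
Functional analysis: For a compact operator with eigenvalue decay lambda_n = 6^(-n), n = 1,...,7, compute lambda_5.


The eigenvalue formula gives lambda_5 = 1/6^5
= 1/7776
= 1.2860e-04

1.2860e-04


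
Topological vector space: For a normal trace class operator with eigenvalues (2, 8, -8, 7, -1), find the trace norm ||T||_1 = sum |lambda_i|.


For a normal operator, singular values equal |eigenvalues|.
Trace norm = sum |lambda_i| = 2 + 8 + 8 + 7 + 1
= 26

26


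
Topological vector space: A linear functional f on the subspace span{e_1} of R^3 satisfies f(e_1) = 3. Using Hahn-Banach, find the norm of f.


The norm of f is given by ||f|| = sup_{||x||=1} |f(x)|.
On span{e_1}, ||e_1|| = 1, so ||f|| = |f(e_1)| / ||e_1||
= |3| / 1 = 3.0000

3.0000


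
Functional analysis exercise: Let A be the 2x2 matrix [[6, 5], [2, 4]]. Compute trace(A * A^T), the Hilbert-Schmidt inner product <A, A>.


trace(A * A^T) = sum of squares of all entries
= 6^2 + 5^2 + 2^2 + 4^2
= 36 + 25 + 4 + 16
= 81

81


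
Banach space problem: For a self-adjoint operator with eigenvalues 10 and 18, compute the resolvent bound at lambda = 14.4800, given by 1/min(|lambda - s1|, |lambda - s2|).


dist(14.4800, {10, 18}) = min(|14.4800 - 10|, |14.4800 - 18|)
= min(4.4800, 3.5200) = 3.5200
Resolvent bound = 1/3.5200 = 0.2841

0.2841


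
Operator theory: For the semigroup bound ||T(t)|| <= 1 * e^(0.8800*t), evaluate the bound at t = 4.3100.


||T(4.3100)|| <= 1 * exp(0.8800 * 4.3100)
= 1 * exp(3.7928)
= 1 * 44.3805
= 44.3805

44.3805


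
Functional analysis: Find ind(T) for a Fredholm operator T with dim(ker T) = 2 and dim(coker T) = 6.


The Fredholm index is defined as ind(T) = dim(ker T) - dim(coker T)
= 2 - 6
= -4

-4


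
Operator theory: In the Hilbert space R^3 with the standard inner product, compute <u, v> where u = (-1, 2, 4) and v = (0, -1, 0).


Computing the standard inner product <u, v> = sum u_i * v_i
= -1*0 + 2*-1 + 4*0
= 0 + -2 + 0
= -2

-2


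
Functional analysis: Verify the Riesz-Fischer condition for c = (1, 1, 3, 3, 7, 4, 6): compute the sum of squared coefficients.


sum |c_n|^2 = 1^2 + 1^2 + 3^2 + 3^2 + 7^2 + 4^2 + 6^2
= 1 + 1 + 9 + 9 + 49 + 16 + 36
= 121

121


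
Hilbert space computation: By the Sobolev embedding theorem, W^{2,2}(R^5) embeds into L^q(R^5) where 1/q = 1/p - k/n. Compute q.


Using the Sobolev embedding formula: 1/q = 1/p - k/n
1/q = 1/2 - 2/5 = 1/10
q = 1/(1/10) = 10

10.0000


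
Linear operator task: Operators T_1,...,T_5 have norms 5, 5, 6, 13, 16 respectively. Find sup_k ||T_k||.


By the Uniform Boundedness Principle, the supremum of norms is finite.
sup_k ||T_k|| = max(5, 5, 6, 13, 16) = 16

16


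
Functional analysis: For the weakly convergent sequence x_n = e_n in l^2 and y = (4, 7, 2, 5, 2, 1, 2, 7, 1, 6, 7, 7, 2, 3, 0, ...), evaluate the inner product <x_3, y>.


x_3 = e_3 is the standard basis vector with 1 in position 3.
<x_3, y> = y_3 = 2
As n -> infinity, <x_n, y> -> 0, confirming weak convergence of (x_n) to 0.

2


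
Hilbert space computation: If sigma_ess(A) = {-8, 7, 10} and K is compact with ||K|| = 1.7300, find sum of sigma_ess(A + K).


By Weyl's theorem, the essential spectrum is invariant under compact perturbations.
sigma_ess(A + K) = sigma_ess(A) = {-8, 7, 10}
Sum = -8 + 7 + 10 = 9

9


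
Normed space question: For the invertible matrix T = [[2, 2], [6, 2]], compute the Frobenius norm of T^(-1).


det(T) = 2*2 - 2*6 = -8
T^(-1) = (1/-8) * [[2, -2], [-6, 2]] = [[-0.2500, 0.2500], [0.7500, -0.2500]]
||T^(-1)||_F^2 = (-0.2500)^2 + 0.2500^2 + 0.7500^2 + (-0.2500)^2 = 0.7500
||T^(-1)||_F = sqrt(0.7500) = 0.8660

0.8660


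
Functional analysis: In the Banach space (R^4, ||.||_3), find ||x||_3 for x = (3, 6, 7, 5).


The l^3 norm = (sum |x_i|^3)^(1/3)
Sum of 3th powers = 27 + 216 + 343 + 125 = 711
||x||_3 = (711)^(1/3) = 8.9253

8.9253


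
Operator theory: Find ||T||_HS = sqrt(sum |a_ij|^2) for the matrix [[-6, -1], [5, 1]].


The Hilbert-Schmidt norm is sqrt(sum of squares of all entries).
Sum of squares = (-6)^2 + (-1)^2 + 5^2 + 1^2
= 36 + 1 + 25 + 1 = 63
||T||_HS = sqrt(63) = 7.9373

7.9373


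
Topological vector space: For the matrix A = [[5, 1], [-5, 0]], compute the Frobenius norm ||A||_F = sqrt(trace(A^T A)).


||A||_F^2 = sum a_ij^2
= 5^2 + 1^2 + (-5)^2 + 0^2
= 25 + 1 + 25 + 0 = 51
||A||_F = sqrt(51) = 7.1414

7.1414


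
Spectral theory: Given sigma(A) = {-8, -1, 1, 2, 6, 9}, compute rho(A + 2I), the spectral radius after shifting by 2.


Spectrum of A + 2I = {-6, 1, 3, 4, 8, 11}
Spectral radius = max |lambda| over the shifted spectrum
= max(6, 1, 3, 4, 8, 11) = 11

11


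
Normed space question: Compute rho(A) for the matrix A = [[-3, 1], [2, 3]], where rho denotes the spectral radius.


For a 2x2 matrix, eigenvalues satisfy lambda^2 - (trace)*lambda + det = 0
trace = -3 + 3 = 0
det = -3*3 - 1*2 = -11
discriminant = 0^2 - 4*(-11) = 44
spectral radius = max |eigenvalue| = 3.3166

3.3166


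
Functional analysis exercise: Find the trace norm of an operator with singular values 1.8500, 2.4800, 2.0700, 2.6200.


The nuclear norm is the sum of all singular values.
||T||_1 = 1.8500 + 2.4800 + 2.0700 + 2.6200
= 9.0200

9.0200


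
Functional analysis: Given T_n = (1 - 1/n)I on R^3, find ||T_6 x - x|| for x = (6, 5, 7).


T_6 x - x = (1 - 1/6)x - x = -x/6
||x|| = sqrt(110) = 10.4881
||T_6 x - x|| = ||x||/6 = 10.4881/6 = 1.7480

1.7480


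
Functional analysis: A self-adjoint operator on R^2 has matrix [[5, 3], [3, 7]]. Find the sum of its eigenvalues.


For a self-adjoint (symmetric) matrix, the eigenvalues are real.
The sum of eigenvalues equals the trace of the matrix.
trace = 5 + 7 = 12

12


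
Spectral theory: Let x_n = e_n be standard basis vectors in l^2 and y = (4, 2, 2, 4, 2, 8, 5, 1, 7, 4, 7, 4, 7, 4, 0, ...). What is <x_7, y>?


x_7 = e_7 is the standard basis vector with 1 in position 7.
<x_7, y> = y_7 = 5
As n -> infinity, <x_n, y> -> 0, confirming weak convergence of (x_n) to 0.

5


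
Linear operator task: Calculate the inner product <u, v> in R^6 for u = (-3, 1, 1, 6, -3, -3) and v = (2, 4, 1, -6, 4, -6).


Computing the standard inner product <u, v> = sum u_i * v_i
= -3*2 + 1*4 + 1*1 + 6*-6 + -3*4 + -3*-6
= -6 + 4 + 1 + -36 + -12 + 18
= -31

-31


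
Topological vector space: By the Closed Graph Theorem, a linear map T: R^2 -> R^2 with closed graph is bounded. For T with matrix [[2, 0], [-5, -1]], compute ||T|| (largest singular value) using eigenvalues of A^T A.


A^T A = [[29, 5], [5, 1]]
trace(A^T A) = 30, det(A^T A) = 4
discriminant = 30^2 - 4*4 = 884
Largest eigenvalue of A^T A = (trace + sqrt(disc))/2 = 29.8661
||T|| = sqrt(29.8661) = 5.4650

5.4650


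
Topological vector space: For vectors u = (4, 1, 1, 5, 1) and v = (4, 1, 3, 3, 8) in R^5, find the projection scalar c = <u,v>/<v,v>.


Computing <u,v> = 4*4 + 1*1 + 1*3 + 5*3 + 1*8 = 43
Computing <v,v> = 4^2 + 1^2 + 3^2 + 3^2 + 8^2 = 99
Projection coefficient = 43/99 = 0.4343

0.4343


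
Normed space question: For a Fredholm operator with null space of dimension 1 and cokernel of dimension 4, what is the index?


The Fredholm index is defined as ind(T) = dim(ker T) - dim(coker T)
= 1 - 4
= -3

-3


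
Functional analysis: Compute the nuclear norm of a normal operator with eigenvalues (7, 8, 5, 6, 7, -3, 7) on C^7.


For a normal operator, singular values equal |eigenvalues|.
Trace norm = sum |lambda_i| = 7 + 8 + 5 + 6 + 7 + 3 + 7
= 43

43


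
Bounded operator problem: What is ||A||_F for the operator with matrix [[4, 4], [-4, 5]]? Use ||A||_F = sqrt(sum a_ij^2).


||A||_F^2 = sum a_ij^2
= 4^2 + 4^2 + (-4)^2 + 5^2
= 16 + 16 + 16 + 25 = 73
||A||_F = sqrt(73) = 8.5440

8.5440


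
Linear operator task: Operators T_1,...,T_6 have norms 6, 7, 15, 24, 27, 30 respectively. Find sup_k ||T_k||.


By the Uniform Boundedness Principle, the supremum of norms is finite.
sup_k ||T_k|| = max(6, 7, 15, 24, 27, 30) = 30

30


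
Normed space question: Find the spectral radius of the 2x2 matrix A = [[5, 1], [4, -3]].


For a 2x2 matrix, eigenvalues satisfy lambda^2 - (trace)*lambda + det = 0
trace = 5 + -3 = 2
det = 5*-3 - 1*4 = -19
discriminant = 2^2 - 4*(-19) = 80
spectral radius = max |eigenvalue| = 5.4721

5.4721


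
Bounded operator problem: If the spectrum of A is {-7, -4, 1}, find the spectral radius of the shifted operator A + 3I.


Spectrum of A + 3I = {-4, -1, 4}
Spectral radius = max |lambda| over the shifted spectrum
= max(4, 1, 4) = 4

4


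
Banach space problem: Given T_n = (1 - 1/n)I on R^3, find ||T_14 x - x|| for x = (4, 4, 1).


T_14 x - x = (1 - 1/14)x - x = -x/14
||x|| = sqrt(33) = 5.7446
||T_14 x - x|| = ||x||/14 = 5.7446/14 = 0.4103

0.4103


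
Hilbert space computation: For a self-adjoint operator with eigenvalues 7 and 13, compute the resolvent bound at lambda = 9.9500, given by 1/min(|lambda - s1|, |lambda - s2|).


dist(9.9500, {7, 13}) = min(|9.9500 - 7|, |9.9500 - 13|)
= min(2.9500, 3.0500) = 2.9500
Resolvent bound = 1/2.9500 = 0.3390

0.3390


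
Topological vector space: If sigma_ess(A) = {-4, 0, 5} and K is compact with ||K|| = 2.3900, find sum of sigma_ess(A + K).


By Weyl's theorem, the essential spectrum is invariant under compact perturbations.
sigma_ess(A + K) = sigma_ess(A) = {-4, 0, 5}
Sum = -4 + 0 + 5 = 1

1


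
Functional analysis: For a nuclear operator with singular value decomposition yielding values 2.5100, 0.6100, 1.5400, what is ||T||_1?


The nuclear norm is the sum of all singular values.
||T||_1 = 2.5100 + 0.6100 + 1.5400
= 4.6600

4.6600


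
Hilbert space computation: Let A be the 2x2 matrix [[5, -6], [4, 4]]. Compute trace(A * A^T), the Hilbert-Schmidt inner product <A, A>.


trace(A * A^T) = sum of squares of all entries
= 5^2 + (-6)^2 + 4^2 + 4^2
= 25 + 36 + 16 + 16
= 93

93


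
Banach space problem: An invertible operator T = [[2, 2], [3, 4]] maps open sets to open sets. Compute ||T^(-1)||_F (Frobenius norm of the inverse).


det(T) = 2*4 - 2*3 = 2
T^(-1) = (1/2) * [[4, -2], [-3, 2]] = [[2.0000, -1.0000], [-1.5000, 1.0000]]
||T^(-1)||_F^2 = 2.0000^2 + (-1.0000)^2 + (-1.5000)^2 + 1.0000^2 = 8.2500
||T^(-1)||_F = sqrt(8.2500) = 2.8723

2.8723


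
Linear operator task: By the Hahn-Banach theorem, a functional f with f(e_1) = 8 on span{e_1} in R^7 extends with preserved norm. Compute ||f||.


The norm of f is given by ||f|| = sup_{||x||=1} |f(x)|.
On span{e_1}, ||e_1|| = 1, so ||f|| = |f(e_1)| / ||e_1||
= |8| / 1 = 8.0000

8.0000


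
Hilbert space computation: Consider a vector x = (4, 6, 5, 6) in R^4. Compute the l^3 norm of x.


The l^3 norm = (sum |x_i|^3)^(1/3)
Sum of 3th powers = 64 + 216 + 125 + 216 = 621
||x||_3 = (621)^(1/3) = 8.5316

8.5316


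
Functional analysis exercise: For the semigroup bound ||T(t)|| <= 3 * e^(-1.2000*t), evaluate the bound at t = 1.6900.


||T(1.6900)|| <= 3 * exp(-1.2000 * 1.6900)
= 3 * exp(-2.0280)
= 3 * 0.1316
= 0.3948

0.3948


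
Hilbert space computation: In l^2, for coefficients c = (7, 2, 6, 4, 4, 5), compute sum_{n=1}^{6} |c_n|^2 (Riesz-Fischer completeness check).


sum |c_n|^2 = 7^2 + 2^2 + 6^2 + 4^2 + 4^2 + 5^2
= 49 + 4 + 36 + 16 + 16 + 25
= 146

146


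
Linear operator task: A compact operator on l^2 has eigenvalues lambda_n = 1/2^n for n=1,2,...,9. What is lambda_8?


The eigenvalue formula gives lambda_8 = 1/2^8
= 1/256
= 0.0039

0.0039


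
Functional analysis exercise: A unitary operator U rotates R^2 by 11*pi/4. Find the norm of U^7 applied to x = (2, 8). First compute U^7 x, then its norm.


U is a rotation by theta = 11*pi/4
U^7 = rotation by 7*theta = 77*pi/4 = 5*pi/4 (mod 2*pi)
cos(5*pi/4) = -0.7071, sin(5*pi/4) = -0.7071
U^7 x = (-0.7071 * 2 - -0.7071 * 8, -0.7071 * 2 + -0.7071 * 8)
= (4.2426, -7.0711)
||U^7 x|| = sqrt(4.2426^2 + (-7.0711)^2) = sqrt(68.0000) = 8.2462

8.2462


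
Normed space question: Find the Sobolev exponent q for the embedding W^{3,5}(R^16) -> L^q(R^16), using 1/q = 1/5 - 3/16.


Using the Sobolev embedding formula: 1/q = 1/p - k/n
1/q = 1/5 - 3/16 = 1/80
q = 1/(1/80) = 80

80.0000


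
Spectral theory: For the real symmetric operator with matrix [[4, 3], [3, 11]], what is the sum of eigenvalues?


For a self-adjoint (symmetric) matrix, the eigenvalues are real.
The sum of eigenvalues equals the trace of the matrix.
trace = 4 + 11 = 15

15


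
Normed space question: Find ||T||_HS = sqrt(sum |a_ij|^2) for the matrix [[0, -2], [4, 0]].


The Hilbert-Schmidt norm is sqrt(sum of squares of all entries).
Sum of squares = 0^2 + (-2)^2 + 4^2 + 0^2
= 0 + 4 + 16 + 0 = 20
||T||_HS = sqrt(20) = 4.4721

4.4721


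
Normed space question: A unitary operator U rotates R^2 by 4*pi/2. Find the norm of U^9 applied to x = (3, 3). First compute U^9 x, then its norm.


U is a rotation by theta = 4*pi/2
U^9 = rotation by 9*theta = 36*pi/2 = 0*pi/2 (mod 2*pi)
cos(0*pi/2) = 1.0000, sin(0*pi/2) = 0.0000
U^9 x = (1.0000 * 3 - 0.0000 * 3, 0.0000 * 3 + 1.0000 * 3)
= (3.0000, 3.0000)
||U^9 x|| = sqrt(3.0000^2 + 3.0000^2) = sqrt(18.0000) = 4.2426

4.2426


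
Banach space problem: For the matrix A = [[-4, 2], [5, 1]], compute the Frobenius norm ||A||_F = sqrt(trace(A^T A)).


||A||_F^2 = sum a_ij^2
= (-4)^2 + 2^2 + 5^2 + 1^2
= 16 + 4 + 25 + 1 = 46
||A||_F = sqrt(46) = 6.7823

6.7823


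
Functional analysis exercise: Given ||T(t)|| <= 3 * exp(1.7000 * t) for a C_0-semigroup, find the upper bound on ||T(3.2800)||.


||T(3.2800)|| <= 3 * exp(1.7000 * 3.2800)
= 3 * exp(5.5760)
= 3 * 264.0134
= 792.0403

792.0403


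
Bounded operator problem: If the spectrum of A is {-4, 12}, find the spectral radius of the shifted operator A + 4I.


Spectrum of A + 4I = {0, 16}
Spectral radius = max |lambda| over the shifted spectrum
= max(0, 16) = 16

16


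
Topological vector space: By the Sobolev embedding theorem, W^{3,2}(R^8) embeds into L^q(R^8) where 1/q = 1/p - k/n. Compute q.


Using the Sobolev embedding formula: 1/q = 1/p - k/n
1/q = 1/2 - 3/8 = 1/8
q = 1/(1/8) = 8

8.0000


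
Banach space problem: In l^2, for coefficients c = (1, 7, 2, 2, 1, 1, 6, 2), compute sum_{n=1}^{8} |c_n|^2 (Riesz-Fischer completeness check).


sum |c_n|^2 = 1^2 + 7^2 + 2^2 + 2^2 + 1^2 + 1^2 + 6^2 + 2^2
= 1 + 49 + 4 + 4 + 1 + 1 + 36 + 4
= 100

100


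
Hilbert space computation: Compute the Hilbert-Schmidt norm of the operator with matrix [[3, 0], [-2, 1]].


The Hilbert-Schmidt norm is sqrt(sum of squares of all entries).
Sum of squares = 3^2 + 0^2 + (-2)^2 + 1^2
= 9 + 0 + 4 + 1 = 14
||T||_HS = sqrt(14) = 3.7417

3.7417


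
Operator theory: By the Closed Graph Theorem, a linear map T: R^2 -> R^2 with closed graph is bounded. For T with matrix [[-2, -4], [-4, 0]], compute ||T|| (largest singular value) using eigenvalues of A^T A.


A^T A = [[20, 8], [8, 16]]
trace(A^T A) = 36, det(A^T A) = 256
discriminant = 36^2 - 4*256 = 272
Largest eigenvalue of A^T A = (trace + sqrt(disc))/2 = 26.2462
||T|| = sqrt(26.2462) = 5.1231

5.1231


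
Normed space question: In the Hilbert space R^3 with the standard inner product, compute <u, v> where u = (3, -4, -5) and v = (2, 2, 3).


Computing the standard inner product <u, v> = sum u_i * v_i
= 3*2 + -4*2 + -5*3
= 6 + -8 + -15
= -17

-17


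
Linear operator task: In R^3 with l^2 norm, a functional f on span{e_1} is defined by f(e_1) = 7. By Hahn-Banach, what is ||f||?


The norm of f is given by ||f|| = sup_{||x||=1} |f(x)|.
On span{e_1}, ||e_1|| = 1, so ||f|| = |f(e_1)| / ||e_1||
= |7| / 1 = 7.0000

7.0000


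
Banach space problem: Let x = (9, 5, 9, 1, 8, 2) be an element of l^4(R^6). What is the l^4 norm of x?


The l^4 norm = (sum |x_i|^4)^(1/4)
Sum of 4th powers = 6561 + 625 + 6561 + 1 + 4096 + 16 = 17860
||x||_4 = (17860)^(1/4) = 11.5603

11.5603


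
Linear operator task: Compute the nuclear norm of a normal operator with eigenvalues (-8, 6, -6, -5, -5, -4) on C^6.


For a normal operator, singular values equal |eigenvalues|.
Trace norm = sum |lambda_i| = 8 + 6 + 6 + 5 + 5 + 4
= 34

34


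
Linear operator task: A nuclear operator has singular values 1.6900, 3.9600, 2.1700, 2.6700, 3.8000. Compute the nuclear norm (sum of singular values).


The nuclear norm is the sum of all singular values.
||T||_1 = 1.6900 + 3.9600 + 2.1700 + 2.6700 + 3.8000
= 14.2900

14.2900


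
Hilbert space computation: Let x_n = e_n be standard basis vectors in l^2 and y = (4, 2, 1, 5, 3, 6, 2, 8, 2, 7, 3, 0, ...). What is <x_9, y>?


x_9 = e_9 is the standard basis vector with 1 in position 9.
<x_9, y> = y_9 = 2
As n -> infinity, <x_n, y> -> 0, confirming weak convergence of (x_n) to 0.

2


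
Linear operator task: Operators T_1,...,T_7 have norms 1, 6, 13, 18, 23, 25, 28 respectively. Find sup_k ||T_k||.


By the Uniform Boundedness Principle, the supremum of norms is finite.
sup_k ||T_k|| = max(1, 6, 13, 18, 23, 25, 28) = 28

28


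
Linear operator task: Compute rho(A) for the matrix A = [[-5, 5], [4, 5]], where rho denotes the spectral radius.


For a 2x2 matrix, eigenvalues satisfy lambda^2 - (trace)*lambda + det = 0
trace = -5 + 5 = 0
det = -5*5 - 5*4 = -45
discriminant = 0^2 - 4*(-45) = 180
spectral radius = max |eigenvalue| = 6.7082

6.7082


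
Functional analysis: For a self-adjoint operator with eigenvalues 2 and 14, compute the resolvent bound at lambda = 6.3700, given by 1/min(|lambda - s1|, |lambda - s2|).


dist(6.3700, {2, 14}) = min(|6.3700 - 2|, |6.3700 - 14|)
= min(4.3700, 7.6300) = 4.3700
Resolvent bound = 1/4.3700 = 0.2288

0.2288


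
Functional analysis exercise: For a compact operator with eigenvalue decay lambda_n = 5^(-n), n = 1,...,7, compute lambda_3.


The eigenvalue formula gives lambda_3 = 1/5^3
= 1/125
= 0.0080

0.0080


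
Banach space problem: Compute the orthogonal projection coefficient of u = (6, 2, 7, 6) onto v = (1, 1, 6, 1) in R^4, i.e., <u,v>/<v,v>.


Computing <u,v> = 6*1 + 2*1 + 7*6 + 6*1 = 56
Computing <v,v> = 1^2 + 1^2 + 6^2 + 1^2 = 39
Projection coefficient = 56/39 = 1.4359

1.4359


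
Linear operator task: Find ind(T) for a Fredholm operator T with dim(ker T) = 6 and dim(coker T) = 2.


The Fredholm index is defined as ind(T) = dim(ker T) - dim(coker T)
= 6 - 2
= 4

4


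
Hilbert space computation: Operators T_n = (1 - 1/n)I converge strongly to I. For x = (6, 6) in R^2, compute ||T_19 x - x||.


T_19 x - x = (1 - 1/19)x - x = -x/19
||x|| = sqrt(72) = 8.4853
||T_19 x - x|| = ||x||/19 = 8.4853/19 = 0.4466

0.4466


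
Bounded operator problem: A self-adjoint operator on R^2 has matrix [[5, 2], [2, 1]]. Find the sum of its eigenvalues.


For a self-adjoint (symmetric) matrix, the eigenvalues are real.
The sum of eigenvalues equals the trace of the matrix.
trace = 5 + 1 = 6

6


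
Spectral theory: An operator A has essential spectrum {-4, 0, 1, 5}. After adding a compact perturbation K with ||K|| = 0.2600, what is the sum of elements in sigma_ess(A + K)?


By Weyl's theorem, the essential spectrum is invariant under compact perturbations.
sigma_ess(A + K) = sigma_ess(A) = {-4, 0, 1, 5}
Sum = -4 + 0 + 1 + 5 = 2

2


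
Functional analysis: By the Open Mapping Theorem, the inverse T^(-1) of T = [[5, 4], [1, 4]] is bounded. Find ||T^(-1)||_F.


det(T) = 5*4 - 4*1 = 16
T^(-1) = (1/16) * [[4, -4], [-1, 5]] = [[0.2500, -0.2500], [-0.0625, 0.3125]]
||T^(-1)||_F^2 = 0.2500^2 + (-0.2500)^2 + (-0.0625)^2 + 0.3125^2 = 0.2266
||T^(-1)||_F = sqrt(0.2266) = 0.4760

0.4760


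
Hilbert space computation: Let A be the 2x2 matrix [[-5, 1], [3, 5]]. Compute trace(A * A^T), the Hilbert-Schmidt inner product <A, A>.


trace(A * A^T) = sum of squares of all entries
= (-5)^2 + 1^2 + 3^2 + 5^2
= 25 + 1 + 9 + 25
= 60

60


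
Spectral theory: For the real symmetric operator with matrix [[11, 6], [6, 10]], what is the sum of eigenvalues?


For a self-adjoint (symmetric) matrix, the eigenvalues are real.
The sum of eigenvalues equals the trace of the matrix.
trace = 11 + 10 = 21

21


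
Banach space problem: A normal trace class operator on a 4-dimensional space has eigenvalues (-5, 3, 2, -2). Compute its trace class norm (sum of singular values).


For a normal operator, singular values equal |eigenvalues|.
Trace norm = sum |lambda_i| = 5 + 3 + 2 + 2
= 12

12


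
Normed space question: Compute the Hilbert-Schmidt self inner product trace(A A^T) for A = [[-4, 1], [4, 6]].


trace(A * A^T) = sum of squares of all entries
= (-4)^2 + 1^2 + 4^2 + 6^2
= 16 + 1 + 16 + 36
= 69

69


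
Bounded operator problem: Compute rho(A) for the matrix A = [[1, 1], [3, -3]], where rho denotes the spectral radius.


For a 2x2 matrix, eigenvalues satisfy lambda^2 - (trace)*lambda + det = 0
trace = 1 + -3 = -2
det = 1*-3 - 1*3 = -6
discriminant = (-2)^2 - 4*(-6) = 28
spectral radius = max |eigenvalue| = 3.6458

3.6458


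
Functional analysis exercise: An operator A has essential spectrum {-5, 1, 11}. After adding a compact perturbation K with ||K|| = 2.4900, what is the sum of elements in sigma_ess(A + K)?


By Weyl's theorem, the essential spectrum is invariant under compact perturbations.
sigma_ess(A + K) = sigma_ess(A) = {-5, 1, 11}
Sum = -5 + 1 + 11 = 7

7


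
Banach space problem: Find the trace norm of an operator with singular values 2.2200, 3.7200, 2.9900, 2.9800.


The nuclear norm is the sum of all singular values.
||T||_1 = 2.2200 + 3.7200 + 2.9900 + 2.9800
= 11.9100

11.9100


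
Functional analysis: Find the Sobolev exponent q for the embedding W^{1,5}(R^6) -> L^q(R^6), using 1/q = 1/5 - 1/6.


Using the Sobolev embedding formula: 1/q = 1/p - k/n
1/q = 1/5 - 1/6 = 1/30
q = 1/(1/30) = 30

30.0000


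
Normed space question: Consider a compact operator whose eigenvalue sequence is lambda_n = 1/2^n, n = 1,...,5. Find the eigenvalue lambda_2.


The eigenvalue formula gives lambda_2 = 1/2^2
= 1/4
= 0.2500

0.2500


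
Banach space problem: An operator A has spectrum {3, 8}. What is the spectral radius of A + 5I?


Spectrum of A + 5I = {8, 13}
Spectral radius = max |lambda| over the shifted spectrum
= max(8, 13) = 13

13


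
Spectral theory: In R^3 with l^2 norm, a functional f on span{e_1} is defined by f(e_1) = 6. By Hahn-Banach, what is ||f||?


The norm of f is given by ||f|| = sup_{||x||=1} |f(x)|.
On span{e_1}, ||e_1|| = 1, so ||f|| = |f(e_1)| / ||e_1||
= |6| / 1 = 6.0000

6.0000


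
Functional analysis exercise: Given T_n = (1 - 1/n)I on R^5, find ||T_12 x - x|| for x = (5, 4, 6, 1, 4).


T_12 x - x = (1 - 1/12)x - x = -x/12
||x|| = sqrt(94) = 9.6954
||T_12 x - x|| = ||x||/12 = 9.6954/12 = 0.8079

0.8079


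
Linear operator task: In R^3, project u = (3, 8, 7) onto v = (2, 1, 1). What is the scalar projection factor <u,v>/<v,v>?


Computing <u,v> = 3*2 + 8*1 + 7*1 = 21
Computing <v,v> = 2^2 + 1^2 + 1^2 = 6
Projection coefficient = 21/6 = 3.5000

3.5000


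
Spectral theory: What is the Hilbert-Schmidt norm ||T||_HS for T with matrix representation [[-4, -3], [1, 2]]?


The Hilbert-Schmidt norm is sqrt(sum of squares of all entries).
Sum of squares = (-4)^2 + (-3)^2 + 1^2 + 2^2
= 16 + 9 + 1 + 4 = 30
||T||_HS = sqrt(30) = 5.4772

5.4772


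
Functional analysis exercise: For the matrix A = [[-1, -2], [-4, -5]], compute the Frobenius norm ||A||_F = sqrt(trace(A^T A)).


||A||_F^2 = sum a_ij^2
= (-1)^2 + (-2)^2 + (-4)^2 + (-5)^2
= 1 + 4 + 16 + 25 = 46
||A||_F = sqrt(46) = 6.7823

6.7823


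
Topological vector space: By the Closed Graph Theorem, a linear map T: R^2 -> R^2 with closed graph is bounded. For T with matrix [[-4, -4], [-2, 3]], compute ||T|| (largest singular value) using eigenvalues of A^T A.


A^T A = [[20, 10], [10, 25]]
trace(A^T A) = 45, det(A^T A) = 400
discriminant = 45^2 - 4*400 = 425
Largest eigenvalue of A^T A = (trace + sqrt(disc))/2 = 32.8078
||T|| = sqrt(32.8078) = 5.7278

5.7278


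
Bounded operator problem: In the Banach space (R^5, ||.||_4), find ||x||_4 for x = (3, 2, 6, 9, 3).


The l^4 norm = (sum |x_i|^4)^(1/4)
Sum of 4th powers = 81 + 16 + 1296 + 6561 + 81 = 8035
||x||_4 = (8035)^(1/4) = 9.4677

9.4677


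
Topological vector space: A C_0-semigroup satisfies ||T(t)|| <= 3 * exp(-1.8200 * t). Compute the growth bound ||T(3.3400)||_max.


||T(3.3400)|| <= 3 * exp(-1.8200 * 3.3400)
= 3 * exp(-6.0788)
= 3 * 0.0023
= 0.0069

0.0069


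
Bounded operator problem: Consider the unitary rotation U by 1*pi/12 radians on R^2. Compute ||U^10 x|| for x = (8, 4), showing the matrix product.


U is a rotation by theta = 1*pi/12
U^10 = rotation by 10*theta = 10*pi/12
cos(10*pi/12) = -0.8660, sin(10*pi/12) = 0.5000
U^10 x = (-0.8660 * 8 - 0.5000 * 4, 0.5000 * 8 + -0.8660 * 4)
= (-8.9282, 0.5359)
||U^10 x|| = sqrt((-8.9282)^2 + 0.5359^2) = sqrt(80.0000) = 8.9443

8.9443


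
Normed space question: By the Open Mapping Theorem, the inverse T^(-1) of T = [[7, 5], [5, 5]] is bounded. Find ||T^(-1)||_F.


det(T) = 7*5 - 5*5 = 10
T^(-1) = (1/10) * [[5, -5], [-5, 7]] = [[0.5000, -0.5000], [-0.5000, 0.7000]]
||T^(-1)||_F^2 = 0.5000^2 + (-0.5000)^2 + (-0.5000)^2 + 0.7000^2 = 1.2400
||T^(-1)||_F = sqrt(1.2400) = 1.1136

1.1136


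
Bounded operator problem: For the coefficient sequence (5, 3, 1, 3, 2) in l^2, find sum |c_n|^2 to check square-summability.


sum |c_n|^2 = 5^2 + 3^2 + 1^2 + 3^2 + 2^2
= 25 + 9 + 1 + 9 + 4
= 48

48


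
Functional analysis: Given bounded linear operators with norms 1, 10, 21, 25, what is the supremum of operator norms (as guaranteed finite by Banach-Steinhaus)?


By the Uniform Boundedness Principle, the supremum of norms is finite.
sup_k ||T_k|| = max(1, 10, 21, 25) = 25

25


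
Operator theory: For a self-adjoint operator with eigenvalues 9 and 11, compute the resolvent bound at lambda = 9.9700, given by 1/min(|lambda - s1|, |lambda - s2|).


dist(9.9700, {9, 11}) = min(|9.9700 - 9|, |9.9700 - 11|)
= min(0.9700, 1.0300) = 0.9700
Resolvent bound = 1/0.9700 = 1.0309

1.0309


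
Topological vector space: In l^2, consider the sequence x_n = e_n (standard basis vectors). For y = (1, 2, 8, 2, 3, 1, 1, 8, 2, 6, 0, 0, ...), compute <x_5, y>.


x_5 = e_5 is the standard basis vector with 1 in position 5.
<x_5, y> = y_5 = 3
As n -> infinity, <x_n, y> -> 0, confirming weak convergence of (x_n) to 0.

3
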